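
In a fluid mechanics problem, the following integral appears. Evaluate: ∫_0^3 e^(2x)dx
Antiderivative: (1/2)e^(2x)
Evaluate: (1/2)(e^6-1)

Answer: (e^6-1)/2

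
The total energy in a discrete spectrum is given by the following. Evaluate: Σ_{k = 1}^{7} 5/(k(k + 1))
Partial fractions: 5/(k(k+1)) = 5/k - 5/(k+1)
Telescoping sum: 5(1-1/8) = 5·7/8

Answer: 35/8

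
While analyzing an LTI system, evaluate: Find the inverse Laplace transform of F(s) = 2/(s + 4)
L^(-1){2/(s-a)}=c·e^(at)
Here a=-4, c=2

Answer: 2e^(-4t)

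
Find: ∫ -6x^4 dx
Using power rule: ∫ -6x^4 dx = -6/5 x^5+C = (-6/5)x^5+C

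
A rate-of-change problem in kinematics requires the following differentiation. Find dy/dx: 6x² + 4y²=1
Differentiate: 12x + 8y·(dy/dx) = 0
dy/dx = -12x/(8y) = -(3/2)·(x/y)

Answer: dy/dx = -(3/2)·(x/y)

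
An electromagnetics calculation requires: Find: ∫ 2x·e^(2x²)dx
Let u = 2x², du = 4x dx
∫ (1/2)e^u du = e^u/2 + C

Answer: e^(2x²)/2 + C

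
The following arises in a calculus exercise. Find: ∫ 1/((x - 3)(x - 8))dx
Partial fractions: 1/((x-3)(x-8)) = A/(x-3)+B/(x-8)
A = -1/5, B = 1/5
∫ [-1/5· 1/(x-3)+1/5· 1/(x-8)] dx
= (1/5)[ln|x-8| - ln|x-3|]+C

Answer: (1/5)·ln|(x-8)/(x-3)|+C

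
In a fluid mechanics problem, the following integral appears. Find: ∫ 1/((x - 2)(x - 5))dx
Partial fractions: 1/((x-2)(x-5)) = A/(x-2)+B/(x-5)
A = -1/3, B = 1/3
∫ [-1/3· 1/(x-2)+1/3· 1/(x-5)] dx
= (1/3)[ln|x-5| - ln|x-2|]+C

Answer: (1/3)·ln|(x-5)/(x-2)|+C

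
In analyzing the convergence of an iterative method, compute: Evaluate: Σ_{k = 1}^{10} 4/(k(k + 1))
Partial fractions: 4/(k(k+1)) = 4/k - 4/(k+1)
Telescoping sum: 4(1-1/11) = 4·10/11

Answer: 40/11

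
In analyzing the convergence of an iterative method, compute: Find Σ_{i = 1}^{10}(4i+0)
= 4·Σ i + 0·10 = 4·55 + 0 = 220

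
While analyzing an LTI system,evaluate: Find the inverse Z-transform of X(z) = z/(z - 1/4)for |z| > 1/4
Standard pair: z/(z-a) <-> a^n*u[n] for causal signals
With a = 1/4: x[n] = (1/4)^n*u[n]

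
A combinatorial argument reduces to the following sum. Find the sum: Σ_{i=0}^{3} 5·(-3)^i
Geometric series: S=a(1 - r^n)/(1 - r)
a=5, r=-3, n=4
S=5(1 - 81)/4=-100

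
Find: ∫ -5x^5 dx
Using power rule: ∫ -5x^5 dx = -5/6 x^6+C = (-5/6)x^6+C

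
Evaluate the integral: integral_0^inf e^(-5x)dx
integral_0^inf e^(-5x) dx = [-1/5*e^(-5x)]_0^inf
= 0 - (-1/5) = 1/5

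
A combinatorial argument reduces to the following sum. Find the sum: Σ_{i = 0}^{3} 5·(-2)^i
Geometric series: S=a(1 - r^n)/(1 - r)
a=5, r=-2, n=4
S=5(1-16)/3=-25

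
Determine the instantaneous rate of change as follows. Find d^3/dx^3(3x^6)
Apply power rule 3 times:
d^1: 18x^5
d^2: 90x^4
d^3: 360x^3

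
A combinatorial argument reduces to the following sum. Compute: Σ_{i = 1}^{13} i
Using formula: Σ i^1=n(n + 1)/2=13·14/2=91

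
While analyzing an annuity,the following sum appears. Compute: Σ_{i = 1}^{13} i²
Using formula: Σ i^2=n(n+1)(2n+1)/6=13·14·27/6=819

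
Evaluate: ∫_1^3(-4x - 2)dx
Step 1: Find antiderivative F(x) = -2x^2 - 2x
Step 2: F(3) - F(1) = -24 - (-4) = -20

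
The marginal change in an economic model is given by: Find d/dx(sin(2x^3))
Chain rule: d/dx[sin(u)] = cos(u)·u' where u = 2x^3
u' = 6x^2

Answer: 6x^2·cos(2x^3)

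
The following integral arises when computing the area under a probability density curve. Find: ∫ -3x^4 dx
Using power rule: ∫ -3x^4 dx=-3/5 x^5 + C=(-3/5)x^5 + C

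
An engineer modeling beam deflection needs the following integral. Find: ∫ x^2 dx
Using power rule: ∫ x^2 dx=1/3 x^3+C=(1/3)x^3+C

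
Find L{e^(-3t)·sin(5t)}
First shifting: L{e^(at)f(t)}=F(s-a)
L{sin(5t)}=5/(s²+25)
Shift: 5/((s+3)²+25)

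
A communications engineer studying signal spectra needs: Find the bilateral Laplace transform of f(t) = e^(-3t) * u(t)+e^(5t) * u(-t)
For e^(-3t)*u(t): L=1/(s + 3), Re(s) > -3
For e^(5t)*u(-t): L=-1/(s-5), Re(s) < 5
Combined: F(s)=1/(s + 3) - 1/(s-5), -3 < Re(s) < 5

Answer: 1/(s + 3) - 1/(s-5), ROC: -3 < Re(s) < 5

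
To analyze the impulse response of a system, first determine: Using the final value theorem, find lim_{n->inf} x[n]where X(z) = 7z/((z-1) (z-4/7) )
Final value theorem: lim x[n] = lim_{z->1} (z-1)*X(z)
(z-1)*X(z) = 7z/(z-4/7)
As z->1: 7/(1-4/7) = 7/(3/7) = 49/3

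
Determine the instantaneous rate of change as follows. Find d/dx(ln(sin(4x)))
Chain rule: d/dx[ln(u)]=u'/u where u=sin(4x)
u'=4cos(4x)

Answer: (4cos(4x))/(sin(4x))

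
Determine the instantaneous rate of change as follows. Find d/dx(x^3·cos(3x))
Product rule: (fg)' = f'g+fg'
f = x^3, f' = 3x^2
g = cos(3x), g' = -3·sin(3x)

Answer: 3x^2·cos(3x)-3x^3·sin(3x)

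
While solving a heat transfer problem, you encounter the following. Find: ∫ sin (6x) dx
Using substitution u=6x: ∫ sin(u) du/6=-cos(u)/6 + C

Answer: (-1/6)cos(6x) + C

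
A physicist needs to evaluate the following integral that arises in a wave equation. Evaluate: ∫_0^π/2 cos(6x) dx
Antiderivative: sin(6x)/6
Evaluate at bounds: [sin(6·π/2)/6] - [sin(6·0)/6]
= ((0) - (0))/6 = 0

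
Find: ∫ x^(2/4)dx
Power rule: ∫ x^(1/2) dx = x^(3/2)/(3/2) + C

Answer: (2/3)·x^(3/2) + C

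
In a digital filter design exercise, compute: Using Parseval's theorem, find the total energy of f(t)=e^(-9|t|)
Parseval's theorem: E=integral |f(t)|^2 dt=(1/2pi) integral |F(omega)|^2 domega
E=integral_{-inf}^{inf} e^(-18|t|) dt=2*integral_0^inf e^(-18t) dt=2/(2*9)=1/9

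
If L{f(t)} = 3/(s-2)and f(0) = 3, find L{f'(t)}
L{f'(t)} = s·F(s) - f(0) = 3s/(s-2)-3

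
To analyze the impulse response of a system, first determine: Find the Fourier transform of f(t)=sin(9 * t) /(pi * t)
sin(W*t)/(pi*t) = (W/pi)*sinc(W*t/pi) is the impulse response of the ideal low-pass filter with cutoff W (here W = 9).
Its Fourier transform is a rectangular function:
F(omega) = 1 for |omega| < 9, 0 otherwise

Answer: rect(omega/18) [i.e., 1 for |omega| < 9, 0 otherwise]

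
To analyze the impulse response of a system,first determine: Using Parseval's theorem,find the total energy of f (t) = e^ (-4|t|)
Parseval's theorem: E=integral |f(t)|^2 dt=(1/2pi) integral |F(omega)|^2 domega
E=integral_{-inf}^{inf} e^(-8|t|) dt=2 * integral_0^inf e^(-8t) dt=2/(2 * 4)=1/4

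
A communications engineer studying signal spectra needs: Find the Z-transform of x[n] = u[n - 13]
Using the time-shift property: Z{u[n-13]} = z^(-13) * z/(z-1)
= z^(-12)/(z-1)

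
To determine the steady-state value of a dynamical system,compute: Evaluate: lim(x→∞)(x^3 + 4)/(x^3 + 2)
Divide numerator and denominator by x^3:
lim (1+4/x^3)/(1+2/x^3) = 1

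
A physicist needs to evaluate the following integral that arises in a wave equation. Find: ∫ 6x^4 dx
Using power rule: ∫ 6x^4 dx=6/5 x^5+C=(6/5)x^5+C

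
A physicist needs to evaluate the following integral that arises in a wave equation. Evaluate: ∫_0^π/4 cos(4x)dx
Antiderivative: sin(4x)/4
Evaluate at bounds: [sin(4·π/4)/4] - [sin(4·0)/4]
= ((0) - (0))/4 = 0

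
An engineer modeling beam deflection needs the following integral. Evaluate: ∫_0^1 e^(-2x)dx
Antiderivative: (1/(-2))e^(-2x)
Evaluate: (1/(-2))(e^-2 - 1)

Answer: (e^-2 - 1)/(-2)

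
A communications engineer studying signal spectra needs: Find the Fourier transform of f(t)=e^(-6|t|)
Using the standard pair: F{e^(-a|t|)}=2a/(a^2 + omega^2)
With a=6: F(omega)=12/(36 + omega^2)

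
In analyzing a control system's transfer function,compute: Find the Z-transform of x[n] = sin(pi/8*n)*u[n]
Z{sin(w0*n)*u[n]} = z*sin(w0)/(z^2-2z*cos(w0)+1)
With w0 = pi/8: X(z) = z*sin(pi/8)/(z^2-2z*cos(pi/8)+1)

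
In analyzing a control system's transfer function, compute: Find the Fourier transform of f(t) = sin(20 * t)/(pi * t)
sin(W*t)/(pi*t)=(W/pi)*sinc(W*t/pi) is the impulse response of the ideal low-pass filter with cutoff W (here W=20).
Its Fourier transform is a rectangular function:
F(omega)=1 for |omega| < 20, 0 otherwise

Answer: rect(omega/40) [i.e., 1 for |omega| < 20, 0 otherwise]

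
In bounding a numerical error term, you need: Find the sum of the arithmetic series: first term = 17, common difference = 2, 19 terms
Last term: a_n = 17 + (19 - 1)·2 = 53
Sum = n(a_1 + a_n)/2 = 19(17 + 53)/2 = 665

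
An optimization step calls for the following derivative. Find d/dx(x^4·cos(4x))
Product rule: (fg)'=f'g + fg'
f=x^4, f'=4x^3
g=cos(4x), g'=-4·sin(4x)

Answer: 4x^3·cos(4x) - 4x^4·sin(4x)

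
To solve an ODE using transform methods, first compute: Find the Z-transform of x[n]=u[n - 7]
Using the time-shift property: Z{u[n-7]} = z^(-7) * z/(z-1)
= z^(-6)/(z-1)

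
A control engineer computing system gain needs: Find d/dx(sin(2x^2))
Chain rule: d/dx[sin(u)] = cos(u)·u' where u = 2x^2
u' = 4x

Answer: 4x·cos(2x^2)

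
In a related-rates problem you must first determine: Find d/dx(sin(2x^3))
Chain rule: d/dx[sin(u)] = cos(u)·u' where u = 2x^3
u' = 6x^2

Answer: 6x^2·cos(2x^3)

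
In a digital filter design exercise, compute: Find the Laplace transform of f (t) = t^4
L{t^n} = n!/s^(n + 1)
L{t^4} = 4!/s^5 = 24/s^5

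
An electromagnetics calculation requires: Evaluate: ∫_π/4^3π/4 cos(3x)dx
Antiderivative: sin(3x)/3
Evaluate at bounds: [sin(3·3π/4)/3] - [sin(3·π/4)/3]
= ((√2/2) - (√2/2))/3 = 0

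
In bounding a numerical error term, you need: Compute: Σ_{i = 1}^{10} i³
Using formula: Σ i^3=[n(n+1)/2]²=[10·11/2]²=3025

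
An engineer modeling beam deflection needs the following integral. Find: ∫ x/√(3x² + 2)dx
Let u = 3x²+2, du = 6x dx
∫ (1/6)·u^(-1/2) du = √u/3+C

Answer: √(3x²+2)/3+C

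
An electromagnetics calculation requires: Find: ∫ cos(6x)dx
Using substitution u = 6x: ∫ cos(u) du/6 = sin(u)/6 + C

Answer: (1/6)sin(6x) + C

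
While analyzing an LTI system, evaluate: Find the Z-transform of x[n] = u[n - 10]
Using the time-shift property: Z{u[n-10]}=z^(-10) * z/(z-1)
=z^(-9)/(z-1)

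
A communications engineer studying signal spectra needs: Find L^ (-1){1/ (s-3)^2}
L^(-1){1/(s-a)^n} = t^(n-1)·e^(at)/(n-1)!
Here a = 3, n = 2: t^1·e^(3t)/1

Answer: t·e^(3t)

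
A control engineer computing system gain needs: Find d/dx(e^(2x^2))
Chain rule: d/dx[e^u] = e^u · u' where u = 2x^2
u' = 4x

Answer: 4x·e^(2x^2)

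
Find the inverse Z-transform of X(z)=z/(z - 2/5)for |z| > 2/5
Standard pair: z/(z-a) <-> a^n * u[n] for causal signals
With a = 2/5: x[n] = (2/5)^n * u[n]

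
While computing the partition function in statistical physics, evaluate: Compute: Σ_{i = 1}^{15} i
Using formula: Σ i^1=n(n+1)/2=15·16/2=120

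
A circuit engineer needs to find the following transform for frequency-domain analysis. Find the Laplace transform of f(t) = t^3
L{t^n}=n!/s^(n + 1)
L{t^3}=3!/s^4=6/s^4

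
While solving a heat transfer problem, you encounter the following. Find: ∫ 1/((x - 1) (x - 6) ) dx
Partial fractions: 1/((x-1)(x-6))=A/(x-1) + B/(x-6)
A=-1/5, B=1/5
∫ [-1/5· 1/(x-1) + 1/5· 1/(x-6)] dx
=(1/5)[ln|x-6| - ln|x-1|] + C

Answer: (1/5)·ln|(x-6)/(x-1)| + C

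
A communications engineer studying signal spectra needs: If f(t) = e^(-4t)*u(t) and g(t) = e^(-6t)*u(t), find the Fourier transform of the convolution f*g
By the convolution theorem: F{f * g}=F(omega) * G(omega)
F(omega)=1/(4 + j * omega), G(omega)=1/(6 + j * omega)
F{f * g}=1/((4 + j * omega)(6 + j * omega))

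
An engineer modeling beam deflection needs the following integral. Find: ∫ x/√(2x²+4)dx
Let u = 2x² + 4, du = 4x dx
∫ (1/4)·u^(-1/2) du = √u/2 + C

Answer: √(2x² + 4)/2 + C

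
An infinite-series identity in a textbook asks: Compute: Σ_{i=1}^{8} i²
Using formula: Σ i^2=n(n + 1)(2n + 1)/6=8·9·17/6=204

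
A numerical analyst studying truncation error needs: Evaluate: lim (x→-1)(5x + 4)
Polynomial is continuous, so substitute x=-1:
5·(-1) + 4=-1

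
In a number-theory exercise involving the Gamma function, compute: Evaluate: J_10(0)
J_n(0) = 0 for all n > 0 (Bessel function of first kind)
J_10(0) = 0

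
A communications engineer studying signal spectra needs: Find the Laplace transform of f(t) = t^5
L{t^n}=n!/s^(n+1)
L{t^5}=5!/s^6=120/s^6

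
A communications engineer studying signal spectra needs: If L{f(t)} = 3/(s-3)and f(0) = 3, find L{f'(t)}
L{f'(t)} = s·F(s) - f(0) = 3s/(s-3) - 3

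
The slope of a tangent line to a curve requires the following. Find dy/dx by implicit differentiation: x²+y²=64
Differentiate both sides: 2x+2y·(dy/dx)=0
Solve: dy/dx=-2x/(2y)=-x/y

Answer: dy/dx=-x/y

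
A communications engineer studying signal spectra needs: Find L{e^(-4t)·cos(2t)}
First shifting: L{e^(at)f(t)} = F(s-a)
L{cos(2t)} = s/(s²+4)
Shift: (s+4)/((s+4)²+4)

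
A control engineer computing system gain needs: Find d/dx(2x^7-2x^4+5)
Power rule: d/dx(ax^n)=n·a·x^(n-1)
Term by term: 14·x^6-8·x^3

Answer: 14x^6-8x^3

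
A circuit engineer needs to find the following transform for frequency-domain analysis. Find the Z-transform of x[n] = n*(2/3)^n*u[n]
Using the property Z{n * a^n * u[n]}=az/(z-a)^2
With a=2/3: X(z)=(2/3)z/(z - 2/3)^2, |z| > 2/3

Answer: (2/3)z/(z - 2/3)^2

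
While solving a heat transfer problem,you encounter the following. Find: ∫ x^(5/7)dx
Power rule: ∫ x^(5/7) dx=x^(12/7)/(12/7)+C

Answer: (7/12)·x^(12/7)+C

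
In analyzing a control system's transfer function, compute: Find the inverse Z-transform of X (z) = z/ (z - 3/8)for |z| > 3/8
Standard pair: z/(z-a) <-> a^n * u[n] for causal signals
With a=3/8: x[n]=(3/8)^n * u[n]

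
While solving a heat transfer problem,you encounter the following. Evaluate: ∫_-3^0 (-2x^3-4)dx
Step 1: Find antiderivative F(x) = (-1/2)x^4 - 4x
Step 2: F(0) - F(-3) = 0 - (-57/2) = 57/2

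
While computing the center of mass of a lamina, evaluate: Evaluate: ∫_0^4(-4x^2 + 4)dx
Step 1: Find antiderivative F(x)=(-4/3)x^3+4x
Step 2: F(4) - F(0)=-208/3 - (0)=-208/3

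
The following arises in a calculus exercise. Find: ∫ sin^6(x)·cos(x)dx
Let u=sin(x), du=cos(x) dx
∫ u^6 du=u^7/7 + C

Answer: sin^7(x)/7 + C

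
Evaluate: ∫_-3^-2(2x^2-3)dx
Step 1: Find antiderivative F(x)=(2/3)x^3 - 3x
Step 2: F(-2) - F(-3)=2/3 - (-9)=29/3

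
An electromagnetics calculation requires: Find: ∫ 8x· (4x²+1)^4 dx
Let u = 4x²+1, du = 8x dx
∫ u^4 du = u^5/5+C

Answer: (4x²+1)^5/5+C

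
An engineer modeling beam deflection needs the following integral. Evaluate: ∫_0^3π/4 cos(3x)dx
Antiderivative: sin(3x)/3
Evaluate at bounds: [sin(3·3π/4)/3] - [sin(3·0)/3]
=((√2/2) - (0))/3=√2/6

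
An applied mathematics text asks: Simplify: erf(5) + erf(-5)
erf is odd: erf(-5)=-erf(5)
erf(5) + erf(-5)=erf(5) - erf(5)=0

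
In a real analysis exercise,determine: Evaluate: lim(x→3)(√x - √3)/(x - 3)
Multiply by conjugate (√x + √3)/(√x + √3):
= (x - 3)/((x - 3)(√x + √3)) = 1/(√x + √3)
As x → 3: 1/(2√3)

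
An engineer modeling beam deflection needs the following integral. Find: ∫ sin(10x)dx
Using substitution u = 10x: ∫ sin(u) du/10 = -cos(u)/10+C

Answer: (-1/10)cos(10x)+C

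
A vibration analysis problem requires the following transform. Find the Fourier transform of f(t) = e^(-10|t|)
Using the standard pair: F{e^(-a|t|)}=2a/(a^2 + omega^2)
With a=10: F(omega)=20/(100 + omega^2)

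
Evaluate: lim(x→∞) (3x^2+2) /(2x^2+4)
Divide numerator and denominator by x^2:
lim (3+2/x^2)/(2+4/x^2) = 3/2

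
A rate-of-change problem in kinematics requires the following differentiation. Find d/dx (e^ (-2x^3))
Chain rule: d/dx[e^u] = e^u · u' where u = -2x^3
u' = -6x^2

Answer: -6x^2·e^(-2x^3)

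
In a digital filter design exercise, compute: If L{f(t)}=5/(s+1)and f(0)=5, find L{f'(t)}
L{f'(t)} = s·F(s) - f(0) = 5s/(s + 1) - 5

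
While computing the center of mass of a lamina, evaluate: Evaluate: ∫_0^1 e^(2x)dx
Antiderivative: (1/2)e^(2x)
Evaluate: (1/2)(e^2 - 1)

Answer: (e^2 - 1)/2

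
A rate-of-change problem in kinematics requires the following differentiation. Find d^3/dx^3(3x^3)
Apply power rule 3 times:
d^1: 9x^2
d^2: 18x
d^3: 18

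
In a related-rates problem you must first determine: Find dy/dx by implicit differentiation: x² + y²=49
Differentiate both sides: 2x + 2y·(dy/dx) = 0
Solve: dy/dx = -2x/(2y) = -x/y

Answer: dy/dx = -x/y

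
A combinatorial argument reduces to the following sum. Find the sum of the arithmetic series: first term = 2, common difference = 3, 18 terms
Last term: a_n = 2+(18-1)·3 = 53
Sum = n(a_1+a_n)/2 = 18(2+53)/2 = 495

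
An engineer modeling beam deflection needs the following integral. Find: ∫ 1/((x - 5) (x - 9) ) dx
Partial fractions: 1/((x-5)(x-9)) = A/(x-5) + B/(x-9)
A = -1/4, B = 1/4
∫ [-1/4· 1/(x-5) + 1/4· 1/(x-9)] dx
= (1/4)[ln|x-9| - ln|x-5|] + C

Answer: (1/4)·ln|(x-9)/(x-5)| + C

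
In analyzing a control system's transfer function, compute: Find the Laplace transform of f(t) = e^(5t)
L{e^(at)} = 1/(s-a)
L{e^(5t)} = 1/(s-5)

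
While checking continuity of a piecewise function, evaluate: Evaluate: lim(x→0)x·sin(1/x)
Squeeze theorem: -|x| ≤ x·sin(1/x) ≤ |x|
Since x → 0 as x → 0, by squeeze theorem the limit is 0

Answer: 0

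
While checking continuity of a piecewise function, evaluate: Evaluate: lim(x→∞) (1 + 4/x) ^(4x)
Rewrite as [(1 + 4/x)^x]^4.
lim(1 + 4/x)^x = e^4, so limit = (e^4)^4 = e^16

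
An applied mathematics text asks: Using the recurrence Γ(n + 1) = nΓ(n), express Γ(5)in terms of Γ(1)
Γ(5)=4Γ(4)=4·3Γ(3)=...=4!·Γ(1)=24·Γ(1)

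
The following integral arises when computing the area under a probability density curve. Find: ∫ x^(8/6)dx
Power rule: ∫ x^(4/3) dx=x^(7/3)/(7/3)+C

Answer: (3/7)·x^(7/3)+C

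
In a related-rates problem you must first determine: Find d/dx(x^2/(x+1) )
Quotient rule: (f/g)' = (f'g - fg')/g²
f = x^2, f' = 2x
g = x + 1, g' = 1

Answer: (2x·(x + 1) - x^2)/(x + 1)²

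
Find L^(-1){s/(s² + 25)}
L^(-1){s/(s²+w²)} = cos(wt)
Here w = 5

Answer: cos(5t)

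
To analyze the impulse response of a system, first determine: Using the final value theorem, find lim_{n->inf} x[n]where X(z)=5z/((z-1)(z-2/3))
Final value theorem: lim x[n] = lim_{z->1} (z-1)*X(z)
(z-1)*X(z) = 5z/(z-2/3)
As z->1: 5/(1-2/3) = 5/(1/3) = 15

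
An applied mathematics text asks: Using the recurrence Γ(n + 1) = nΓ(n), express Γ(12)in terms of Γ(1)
Γ(12) = 11Γ(11) = 11·10Γ(10) = ... = 11!·Γ(1) = 39916800·Γ(1)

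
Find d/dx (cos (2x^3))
Chain rule: d/dx[cos(u)]=-sin(u)·u' where u=2x^3
u'=6x^2

Answer: -6x^2·sin(2x^3)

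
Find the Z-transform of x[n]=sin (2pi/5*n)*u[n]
Z{sin(w0 * n) * u[n]} = z * sin(w0)/(z^2-2z * cos(w0)+1)
With w0 = 2pi/5: X(z) = z * sin(2pi/5)/(z^2-2z * cos(2pi/5)+1)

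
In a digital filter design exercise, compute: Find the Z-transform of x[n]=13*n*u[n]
Z{n * u[n]}=z/(z-1)^2
By linearity: Z{13 * n * u[n]}=13z/(z-1)^2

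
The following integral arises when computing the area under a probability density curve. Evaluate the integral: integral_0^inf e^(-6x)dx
integral_0^inf e^(-6x) dx=[-1/6*e^(-6x)]_0^inf
=0 - (-1/6)=1/6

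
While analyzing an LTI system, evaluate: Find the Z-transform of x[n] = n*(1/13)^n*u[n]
Using the property Z{n*a^n*u[n]}=az/(z-a)^2
With a=1/13: X(z)=(1/13)z/(z - 1/13)^2, |z| > 1/13

Answer: (1/13)z/(z - 1/13)^2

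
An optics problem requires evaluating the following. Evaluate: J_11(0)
J_n(0) = 0 for all n > 0 (Bessel function of first kind)
J_11(0) = 0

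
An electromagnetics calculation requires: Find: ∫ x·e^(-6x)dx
Integration by parts: u = x, dv = e^(-6x) dx
du = dx, v = e^(-6x)/(-6)
= x·e^(-6x)/(-6) - ∫ e^(-6x)/(-6) dx
= x·e^(-6x)/(-6) - e^(-6x)/36 + C

Answer: e^(-6x)(x/(-6) - 1/36) + C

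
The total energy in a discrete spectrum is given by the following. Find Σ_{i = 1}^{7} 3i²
=3·n(n + 1)(2n + 1)/6=3·7·8·15/6=420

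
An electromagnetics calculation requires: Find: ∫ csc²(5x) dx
Since d/dx[-cot(5x)] = 5csc²(5x), integral = -cot(5x)/5+C

Answer: (-1/5)cot(5x)+C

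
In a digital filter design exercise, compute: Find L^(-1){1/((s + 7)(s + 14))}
Partial fractions: 1/((s+7)(s+14)) = A/(s+7)+B/(s+14)
Cover-up: A = 1/(s+14)|_{s = -7} = 1/7; B = 1/(s+7)|_{s = -14} = -1/7
L^(-1) = (1/7)e^(-7t) - (1/7)e^(-14t)

Answer: (1/7)(e^(-7t) - e^(-14t))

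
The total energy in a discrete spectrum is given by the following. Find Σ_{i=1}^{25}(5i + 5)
= 5·Σ i + 5·25 = 5·325 + 125 = 1750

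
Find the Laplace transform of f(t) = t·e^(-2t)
L{t·e^(at)}=1/(s-a)²
L{t·e^(-2t)}=1/(s+2)²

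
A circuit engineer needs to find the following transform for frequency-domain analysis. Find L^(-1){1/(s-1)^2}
L^(-1){1/(s-a)^n}=t^(n-1)·e^(at)/(n-1)!
Here a=1, n=2: t^1·e^(t)/1

Answer: t·e^(t)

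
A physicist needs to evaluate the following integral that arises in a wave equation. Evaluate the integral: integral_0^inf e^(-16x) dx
integral_0^inf e^(-16x) dx=[-1/16*e^(-16x)]_0^inf
=0 - (-1/16)=1/16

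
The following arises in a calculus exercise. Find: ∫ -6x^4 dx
Using power rule: ∫ -6x^4 dx=-6/5 x^5 + C=(-6/5)x^5 + C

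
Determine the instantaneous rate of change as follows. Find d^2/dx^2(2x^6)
Apply power rule 2 times:
d^1: 12x^5
d^2: 60x^4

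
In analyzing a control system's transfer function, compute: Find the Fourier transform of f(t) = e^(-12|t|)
Using the standard pair: F{e^(-a|t|)} = 2a/(a^2+omega^2)
With a = 12: F(omega) = 24/(144+omega^2)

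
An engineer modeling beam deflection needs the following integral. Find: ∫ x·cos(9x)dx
By parts: u = x, dv = cos(9x) dx
du = dx, v = sin(9x)/9
= x·sin(9x)/9 + cos(9x)/9² + C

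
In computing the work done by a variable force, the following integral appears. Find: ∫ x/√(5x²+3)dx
Let u = 5x²+3, du = 10x dx
∫ (1/10)·u^(-1/2) du = √u/5+C

Answer: √(5x²+3)/5+C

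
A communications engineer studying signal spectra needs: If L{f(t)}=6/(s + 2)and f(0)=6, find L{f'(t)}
L{f'(t)} = s·F(s) - f(0) = 6s/(s+2)-6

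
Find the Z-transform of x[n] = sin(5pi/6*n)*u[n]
Z{sin(w0*n)*u[n]} = z*sin(w0)/(z^2-2z*cos(w0)+1)
With w0 = 5pi/6: X(z) = z*sin(5pi/6)/(z^2-2z*cos(5pi/6)+1)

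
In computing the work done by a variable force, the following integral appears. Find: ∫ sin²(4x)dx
Using identity sin²(u)=(1 - cos(2u))/2:
∫ (1 - cos(8x))/2 dx=x/2 - sin(8x)/16 + C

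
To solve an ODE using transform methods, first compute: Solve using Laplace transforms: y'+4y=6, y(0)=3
Take L of both sides: sY(s)-3+4Y(s)=6/s
Y(s)(s+4)=6/s+3
Y(s)=6/(s(s+4))+3/(s+4)
Partial fractions: 6/(s(s+4))=(3/2)/s - (3/2)/(s+4)
So Y(s)=(3/2)/s+(3/2)/(s+4)
Inverse transform (L^(-1){1/s}=1, L^(-1){1/(s+4)}=e^(-4t)):

Answer: y(t)=3/2+(3/2)·e^(-4t)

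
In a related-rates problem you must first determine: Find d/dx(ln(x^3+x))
Chain rule: d/dx[ln(u)]=u'/u where u=x^3 + x
u'=3x^2 + 1

Answer: (3x^2 + 1)/(x^3 + x)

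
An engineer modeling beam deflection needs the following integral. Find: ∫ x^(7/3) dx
Power rule: ∫ x^(7/3) dx = x^(10/3)/(10/3) + C

Answer: (3/10)·x^(10/3) + C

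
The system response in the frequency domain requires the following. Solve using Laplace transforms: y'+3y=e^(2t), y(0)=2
Take L: sY - 2+3Y = 1/(s-2)
Y(s+3) = 1/(s-2)+2
Y = 1/((s-2)(s+3))+2/(s+3)
Partial fractions: 1/((s-2)(s+3)) = (1/5)/(s-2) - (1/5)/(s+3)
So Y = (1/5)/(s-2)+(9/5)/(s+3)
Inverse Laplace transform (L^(-1){1/(s-2)} = e^(2t), L^(-1){1/(s+3)} = e^(-3t)):

Answer: y(t) = (1/5)·e^(2t)+(9/5)·e^(-3t)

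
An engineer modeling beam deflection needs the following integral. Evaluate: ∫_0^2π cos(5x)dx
Antiderivative: sin(5x)/5
Evaluate at bounds: [sin(5·2π)/5] - [sin(5·0)/5]
= ((0) - (0))/5 = 0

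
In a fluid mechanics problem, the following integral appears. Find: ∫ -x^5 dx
Using power rule: ∫ -x^5 dx = -1/6 x^6 + C = (-1/6)x^6 + C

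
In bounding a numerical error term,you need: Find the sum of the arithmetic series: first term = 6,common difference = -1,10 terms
Last term: a_n=6+(10-1)·-1=-3
Sum=n(a_1+a_n)/2=10(6+(-3))/2=15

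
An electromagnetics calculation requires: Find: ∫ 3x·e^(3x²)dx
Let u=3x², du=6x dx
∫ (1/2)e^u du=e^u/2+C

Answer: e^(3x²)/2+C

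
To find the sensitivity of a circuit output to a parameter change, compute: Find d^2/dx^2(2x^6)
Apply power rule 2 times:
d^1: 12x^5
d^2: 60x^4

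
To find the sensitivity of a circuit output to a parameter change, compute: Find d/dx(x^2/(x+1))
Quotient rule: (f/g)' = (f'g - fg')/g²
f = x^2, f' = 2x
g = x+1, g' = 1

Answer: (2x·(x+1) - x^2)/(x+1)²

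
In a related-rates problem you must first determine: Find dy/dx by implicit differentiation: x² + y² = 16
Differentiate both sides: 2x+2y·(dy/dx) = 0
Solve: dy/dx = -2x/(2y) = -x/y

Answer: dy/dx = -x/y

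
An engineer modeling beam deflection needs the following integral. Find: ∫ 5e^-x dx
Since d/dx[e^-x] = - e^-x, we get -5e^-x+C

Answer: -5e^-x+C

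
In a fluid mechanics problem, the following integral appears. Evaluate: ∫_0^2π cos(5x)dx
Antiderivative: sin(5x)/5
Evaluate at bounds: [sin(5·2π)/5] - [sin(5·0)/5]
= ((0) - (0))/5 = 0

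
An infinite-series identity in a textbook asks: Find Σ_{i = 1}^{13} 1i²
=1·n(n + 1)(2n + 1)/6=1·13·14·27/6=819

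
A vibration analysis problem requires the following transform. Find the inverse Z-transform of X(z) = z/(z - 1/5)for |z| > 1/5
Standard pair: z/(z-a) <-> a^n*u[n] for causal signals
With a=1/5: x[n]=(1/5)^n*u[n]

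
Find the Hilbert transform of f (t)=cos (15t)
The Hilbert transform shifts each frequency component by -pi/2.
H{cos(wt)}=sin(wt)
With w=15: H{cos(15t)}=sin(15t)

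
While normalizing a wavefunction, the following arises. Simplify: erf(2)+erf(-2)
erf is odd: erf(-2) = -erf(2)
erf(2)+erf(-2) = erf(2) - erf(2) = 0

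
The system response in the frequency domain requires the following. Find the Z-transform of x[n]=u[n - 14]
Using the time-shift property: Z{u[n-14]}=z^(-14)*z/(z-1)
=z^(-13)/(z-1)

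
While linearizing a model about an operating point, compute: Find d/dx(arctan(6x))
d/dx[arctan(u)]=u'/(1 + u²), u=6x, u'=6

Answer: 6/(1 + 36x²)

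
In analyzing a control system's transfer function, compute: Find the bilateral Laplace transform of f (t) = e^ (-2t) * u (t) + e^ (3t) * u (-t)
For e^(-2t) * u(t): L = 1/(s + 2), Re(s) > -2
For e^(3t) * u(-t): L = -1/(s-3), Re(s) < 3
Combined: F(s) = 1/(s + 2) - 1/(s-3), -2 < Re(s) < 3

Answer: 1/(s + 2) - 1/(s-3), ROC: -2 < Re(s) < 3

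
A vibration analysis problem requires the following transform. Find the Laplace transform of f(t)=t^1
L{t^n}=n!/s^(n + 1)
L{t^1}=1!/s^2=1/s^2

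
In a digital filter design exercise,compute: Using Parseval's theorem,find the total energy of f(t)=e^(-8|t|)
Parseval's theorem: E=integral |f(t)|^2 dt=(1/2pi) integral |F(omega)|^2 domega
E=integral_{-inf}^{inf} e^(-16|t|) dt=2 * integral_0^inf e^(-16t) dt=2/(2 * 8)=1/8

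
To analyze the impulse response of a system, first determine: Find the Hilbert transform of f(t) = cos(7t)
The Hilbert transform shifts each frequency component by -pi/2.
H{cos(wt)}=sin(wt)
With w=7: H{cos(7t)}=sin(7t)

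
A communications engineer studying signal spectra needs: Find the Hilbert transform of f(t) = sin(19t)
The Hilbert transform shifts each frequency component by -pi/2.
H{sin(wt)} = -cos(wt)
With w = 19: H{sin(19t)} = -cos(19t)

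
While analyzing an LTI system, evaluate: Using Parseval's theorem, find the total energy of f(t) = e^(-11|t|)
Parseval's theorem: E = integral |f(t)|^2 dt = (1/2pi) integral |F(omega)|^2 domega
E = integral_{-inf}^{inf} e^(-22|t|) dt = 2 * integral_0^inf e^(-22t) dt = 2/(2 * 11) = 1/11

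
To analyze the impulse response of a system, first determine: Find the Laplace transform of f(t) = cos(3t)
L{cos(wt)} = s/(s²+w²)
L{cos(3t)} = s/(s²+9)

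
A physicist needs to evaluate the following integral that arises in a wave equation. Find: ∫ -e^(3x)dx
Since d/dx[e^(3x)]=3e^(3x), we get -1/3 e^(3x) + C

Answer: (-1/3)e^(3x) + C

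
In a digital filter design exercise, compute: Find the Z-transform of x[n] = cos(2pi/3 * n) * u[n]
Z{cos(w0 * n) * u[n]} = z(z - cos(w0))/(z^2-2z * cos(w0)+1)
With w0 = 2pi/3: X(z) = z(z - cos(2pi/3))/(z^2-2z * cos(2pi/3)+1)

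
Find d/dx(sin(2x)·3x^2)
Product rule: (fg)' = f'g+fg'
f = sin(2x), f' = 2·cos(2x)
g = 3x^2, g' = 6x

Answer: 6·cos(2x)·x^2+6·sin(2x)·x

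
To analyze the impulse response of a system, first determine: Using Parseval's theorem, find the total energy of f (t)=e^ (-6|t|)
Parseval's theorem: E=integral |f(t)|^2 dt=(1/2pi) integral |F(omega)|^2 domega
E=integral_{-inf}^{inf} e^(-12|t|) dt=2*integral_0^inf e^(-12t) dt=2/(2*6)=1/6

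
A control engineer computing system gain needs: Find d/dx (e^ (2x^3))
Chain rule: d/dx[e^u] = e^u · u' where u = 2x^3
u' = 6x^2

Answer: 6x^2·e^(2x^3)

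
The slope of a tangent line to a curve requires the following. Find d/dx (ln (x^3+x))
Chain rule: d/dx[ln(u)] = u'/u where u = x^3+x
u' = 3x^2+1

Answer: (3x^2+1)/(x^3+x)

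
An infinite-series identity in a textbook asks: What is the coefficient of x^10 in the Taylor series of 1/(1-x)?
1/(1-x)=Σ x^n for |x|<1
All coefficients are 1

Answer: 1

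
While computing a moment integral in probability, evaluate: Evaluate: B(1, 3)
B(x,y)=Γ(x)Γ(y)/Γ(x+y)=(x-1)!(y-1)!/(x+y-1)!
B(1,3)=0!·2!/3!=1/3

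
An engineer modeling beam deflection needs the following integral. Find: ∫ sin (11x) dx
Using substitution u = 11x: ∫ sin(u) du/11 = -cos(u)/11 + C

Answer: (-1/11)cos(11x) + C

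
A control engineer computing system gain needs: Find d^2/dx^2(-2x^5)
Apply power rule 2 times:
d^1: -10x^4
d^2: -40x^3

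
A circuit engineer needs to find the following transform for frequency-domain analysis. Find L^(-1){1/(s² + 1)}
L^(-1){w/(s²+w²)}=sin(wt)
Here w=1

Answer: sin(t)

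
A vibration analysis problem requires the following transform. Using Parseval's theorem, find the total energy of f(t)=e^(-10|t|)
Parseval's theorem: E = integral |f(t)|^2 dt = (1/2pi) integral |F(omega)|^2 domega
E = integral_{-inf}^{inf} e^(-20|t|) dt = 2 * integral_0^inf e^(-20t) dt = 2/(2 * 10) = 1/10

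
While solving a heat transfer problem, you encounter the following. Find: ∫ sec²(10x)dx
Since d/dx[tan(10x)] = 10sec²(10x), integral = tan(10x)/10 + C

Answer: (1/10)tan(10x) + C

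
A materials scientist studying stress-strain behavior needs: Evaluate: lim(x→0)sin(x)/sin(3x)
sin(u) ≈ u for small u:
sin(x)/sin(3x) ≈ x/(3x)=1/3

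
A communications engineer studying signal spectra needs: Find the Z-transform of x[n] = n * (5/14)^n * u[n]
Using the property Z{n*a^n*u[n]} = az/(z-a)^2
With a = 5/14: X(z) = (5/14)z/(z - 5/14)^2, |z| > 5/14

Answer: (5/14)z/(z - 5/14)^2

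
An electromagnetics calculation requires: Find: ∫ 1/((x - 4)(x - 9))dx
Partial fractions: 1/((x-4)(x-9)) = A/(x-4)+B/(x-9)
A = -1/5, B = 1/5
∫ [-1/5· 1/(x-4)+1/5· 1/(x-9)] dx
= (1/5)[ln|x-9| - ln|x-4|]+C

Answer: (1/5)·ln|(x-9)/(x-4)|+C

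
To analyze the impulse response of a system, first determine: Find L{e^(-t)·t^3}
First shifting: L{e^(at)f(t)}=F(s-a)
L{t^3}=6/s^4
Shift s → s + 1: 6/(s + 1)^4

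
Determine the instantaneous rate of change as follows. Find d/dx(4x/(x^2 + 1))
Quotient rule: (f/g)'=(f'g - fg')/g²
f=4x, f'=4
g=x^2+1, g'=2x

Answer: (4·(x^2+1)-8x^2)/(x^2+1)²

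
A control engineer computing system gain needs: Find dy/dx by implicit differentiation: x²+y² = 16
Differentiate both sides: 2x + 2y·(dy/dx)=0
Solve: dy/dx=-2x/(2y)=-x/y

Answer: dy/dx=-x/y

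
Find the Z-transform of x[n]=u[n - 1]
Using the time-shift property: Z{u[n-1]}=z^(-1)*z/(z-1)
=z^(0)/(z-1)

Answer: 1/(z-1)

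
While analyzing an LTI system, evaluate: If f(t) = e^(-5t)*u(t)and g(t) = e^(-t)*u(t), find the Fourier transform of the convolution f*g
By the convolution theorem: F{f*g} = F(omega)*G(omega)
F(omega) = 1/(5+j*omega), G(omega) = 1/(1+j*omega)
F{f*g} = 1/((5+j*omega)(1+j*omega))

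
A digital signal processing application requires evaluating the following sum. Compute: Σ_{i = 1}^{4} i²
Using formula: Σ i^2 = n(n + 1)(2n + 1)/6 = 4·5·9/6 = 30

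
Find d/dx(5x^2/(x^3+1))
Quotient rule: (f/g)' = (f'g - fg')/g²
f = 5x^2, f' = 10x
g = x^3+1, g' = 3x^2

Answer: (10x·(x^3+1)-15x^4)/(x^3+1)²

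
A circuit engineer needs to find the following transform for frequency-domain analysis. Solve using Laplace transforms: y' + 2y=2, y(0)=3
Take L of both sides: sY(s) - 3 + 2Y(s)=2/s
Y(s)(s + 2)=2/s + 3
Y(s)=2/(s(s + 2)) + 3/(s + 2)
Partial fractions: 2/(s(s + 2))=1/s - 1/(s + 2)
So Y(s)=1/s + 2/(s + 2)
Inverse transform (L^(-1){1/s}=1, L^(-1){1/(s + 2)}=e^(-2t)):

Answer: y(t)=1 + 2·e^(-2t)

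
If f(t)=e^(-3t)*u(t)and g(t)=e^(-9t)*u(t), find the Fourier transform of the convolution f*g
By the convolution theorem: F{f * g}=F(omega) * G(omega)
F(omega)=1/(3 + j * omega), G(omega)=1/(9 + j * omega)
F{f * g}=1/((3 + j * omega)(9 + j * omega))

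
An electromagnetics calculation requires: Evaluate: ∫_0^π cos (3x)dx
Antiderivative: sin(3x)/3
Evaluate at bounds: [sin(3·π)/3] - [sin(3·0)/3]
= ((0) - (0))/3 = 0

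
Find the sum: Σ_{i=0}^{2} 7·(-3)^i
Geometric series: S=a(1 - r^n)/(1 - r)
a=7, r=-3, n=3
S=7(1 + 27)/4=49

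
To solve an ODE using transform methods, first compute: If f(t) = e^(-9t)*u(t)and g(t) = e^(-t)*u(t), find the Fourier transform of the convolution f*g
By the convolution theorem: F{f * g} = F(omega) * G(omega)
F(omega) = 1/(9 + j * omega), G(omega) = 1/(1 + j * omega)
F{f * g} = 1/((9 + j * omega)(1 + j * omega))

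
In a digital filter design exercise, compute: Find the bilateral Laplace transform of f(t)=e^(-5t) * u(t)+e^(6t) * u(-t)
For e^(-5t) * u(t): L=1/(s+5), Re(s) > -5
For e^(6t) * u(-t): L=-1/(s-6), Re(s) < 6
Combined: F(s)=1/(s+5)-1/(s-6), -5 < Re(s) < 6

Answer: 1/(s+5)-1/(s-6), ROC: -5 < Re(s) < 6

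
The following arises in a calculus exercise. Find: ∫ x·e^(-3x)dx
Integration by parts: u=x, dv=e^(-3x) dx
du=dx, v=e^(-3x)/(-3)
=x·e^(-3x)/(-3) - ∫ e^(-3x)/(-3) dx
=x·e^(-3x)/(-3) - e^(-3x)/9+C

Answer: e^(-3x)(x/(-3)-1/9)+C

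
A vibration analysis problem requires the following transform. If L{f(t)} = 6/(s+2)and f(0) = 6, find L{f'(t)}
L{f'(t)} = s·F(s) - f(0) = 6s/(s + 2) - 6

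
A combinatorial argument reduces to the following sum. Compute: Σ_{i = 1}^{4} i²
Using formula: Σ i^2=n(n+1)(2n+1)/6=4·5·9/6=30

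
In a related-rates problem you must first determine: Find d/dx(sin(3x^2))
Chain rule: d/dx[sin(u)]=cos(u)·u' where u=3x^2
u'=6x

Answer: 6x·cos(3x^2)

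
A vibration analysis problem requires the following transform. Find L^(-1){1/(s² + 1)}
L^(-1){w/(s²+w²)}=sin(wt)
Here w=1

Answer: sin(t)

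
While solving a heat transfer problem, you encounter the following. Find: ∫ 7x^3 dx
Using power rule: ∫ 7x^3 dx = 7/4 x^4 + C = (7/4)x^4 + C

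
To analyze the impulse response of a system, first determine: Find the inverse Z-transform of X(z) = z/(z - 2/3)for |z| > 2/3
Standard pair: z/(z-a) <-> a^n*u[n] for causal signals
With a=2/3: x[n]=(2/3)^n*u[n]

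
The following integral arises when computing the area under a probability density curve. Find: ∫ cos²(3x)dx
Using identity cos²(u) = (1 + cos(2u))/2:
∫ (1 + cos(6x))/2 dx = x/2 + sin(6x)/12 + C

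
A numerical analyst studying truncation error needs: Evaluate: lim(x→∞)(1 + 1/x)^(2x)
Rewrite as [(1 + 1/x)^x]^2.
lim(1 + 1/x)^x = e^1, so limit = (e^1)^2 = e^2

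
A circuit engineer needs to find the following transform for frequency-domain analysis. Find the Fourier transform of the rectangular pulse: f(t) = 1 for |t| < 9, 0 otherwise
F(omega) = integral from -9 to 9 of e^(-j*omega*t) dt
= 2*sin(9*omega)/omega = 18*sinc(9*omega/pi)

Answer: 2*sin(9*omega)/omega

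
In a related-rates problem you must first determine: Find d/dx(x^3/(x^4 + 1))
Quotient rule: (f/g)'=(f'g - fg')/g²
f=x^3, f'=3x^2
g=x^4+1, g'=4x^3

Answer: (3x^2·(x^4+1)-4x^6)/(x^4+1)²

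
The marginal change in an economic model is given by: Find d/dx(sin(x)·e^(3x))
Product rule: (fg)'=f'g + fg'
f=sin(x), f'=cos(x)
g=e^(3x), g'=3·e^(3x)

Answer: cos(x)·e^(3x) + 3·sin(x)·e^(3x)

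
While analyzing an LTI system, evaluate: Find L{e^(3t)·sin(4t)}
First shifting: L{e^(at)f(t)}=F(s-a)
L{sin(4t)}=4/(s²+16)
Shift: 4/((s-3)²+16)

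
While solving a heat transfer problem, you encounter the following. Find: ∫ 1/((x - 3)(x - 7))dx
Partial fractions: 1/((x-3)(x-7))=A/(x-3) + B/(x-7)
A=-1/4, B=1/4
∫ [-1/4· 1/(x-3) + 1/4· 1/(x-7)] dx
=(1/4)[ln|x-7| - ln|x-3|] + C

Answer: (1/4)·ln|(x-7)/(x-3)| + C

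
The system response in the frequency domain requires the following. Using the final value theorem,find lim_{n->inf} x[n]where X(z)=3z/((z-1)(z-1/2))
Final value theorem: lim x[n]=lim_{z->1} (z-1) * X(z)
(z-1) * X(z)=3z/(z-1/2)
As z->1: 3/(1-1/2)=3/(1/2)=6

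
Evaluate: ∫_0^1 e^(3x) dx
Antiderivative: (1/3)e^(3x)
Evaluate: (1/3)(e^3-1)

Answer: (e^3-1)/3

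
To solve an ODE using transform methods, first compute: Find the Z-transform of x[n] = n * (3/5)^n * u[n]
Using the property Z{n*a^n*u[n]}=az/(z-a)^2
With a=3/5: X(z)=(3/5)z/(z - 3/5)^2, |z| > 3/5

Answer: (3/5)z/(z - 3/5)^2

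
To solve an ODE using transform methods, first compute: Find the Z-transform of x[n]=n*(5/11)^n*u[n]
Using the property Z{n * a^n * u[n]}=az/(z-a)^2
With a=5/11: X(z)=(5/11)z/(z - 5/11)^2, |z| > 5/11

Answer: (5/11)z/(z - 5/11)^2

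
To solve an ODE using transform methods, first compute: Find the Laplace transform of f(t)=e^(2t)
L{e^(at)} = 1/(s-a)
L{e^(2t)} = 1/(s-2)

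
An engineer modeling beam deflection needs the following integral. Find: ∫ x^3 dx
Using power rule: ∫ x^3 dx=1/4 x^4+C=(1/4)x^4+C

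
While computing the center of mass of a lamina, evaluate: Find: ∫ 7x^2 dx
Using power rule: ∫ 7x^2 dx=7/3 x^3+C=(7/3)x^3+C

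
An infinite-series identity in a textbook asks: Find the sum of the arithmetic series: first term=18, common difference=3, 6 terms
Last term: a_n=18+(6-1)·3=33
Sum=n(a_1+a_n)/2=6(18+33)/2=153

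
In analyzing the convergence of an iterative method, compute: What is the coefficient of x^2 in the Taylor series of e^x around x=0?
Taylor series of e^x = Σ x^n/n!
Coefficient of x^2 = 1/2! = 1/2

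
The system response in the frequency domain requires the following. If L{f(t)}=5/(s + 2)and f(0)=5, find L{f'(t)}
L{f'(t)} = s·F(s) - f(0) = 5s/(s + 2) - 5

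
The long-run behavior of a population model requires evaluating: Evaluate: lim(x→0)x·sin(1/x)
Squeeze theorem: -|x| ≤ x·sin(1/x) ≤ |x|
Since x → 0 as x → 0, by squeeze theorem the limit is 0

Answer: 0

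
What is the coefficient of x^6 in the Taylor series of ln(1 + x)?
ln(1+x)=Σ (-1)^(n+1) x^n/n
Coefficient of x^6=(-1)^7/6=-1/6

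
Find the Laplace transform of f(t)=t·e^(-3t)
L{t·e^(at)}=1/(s-a)²
L{t·e^(-3t)}=1/(s + 3)²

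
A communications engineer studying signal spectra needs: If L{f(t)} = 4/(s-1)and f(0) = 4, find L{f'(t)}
L{f'(t)} = s·F(s) - f(0) = 4s/(s-1)-4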